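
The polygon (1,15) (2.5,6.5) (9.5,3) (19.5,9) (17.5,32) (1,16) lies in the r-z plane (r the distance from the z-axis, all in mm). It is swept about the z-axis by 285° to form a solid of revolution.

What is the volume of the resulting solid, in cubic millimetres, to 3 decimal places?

Profile (r,z), 6 vertices: (1,15) (2.5,6.5) (9.5,3) (19.5,9) (17.5,32) (1,16)
edge 0: (1,15)→(2.5,6.5)  cross = 1·6.5 − 2.5·15 = -31.0000; (r_i+r_j)·cross = 3.5·-31.0000 = -108.5000
edge 1: (2.5,6.5)→(9.5,3)  cross = 2.5·3 − 9.5·6.5 = -54.2500; (r_i+r_j)·cross = 12·-54.2500 = -651.0000
edge 2: (9.5,3)→(19.5,9)  cross = 9.5·9 − 19.5·3 = 27.0000; (r_i+r_j)·cross = 29·27.0000 = 783.0000
edge 3: (19.5,9)→(17.5,32)  cross = 19.5·32 − 17.5·9 = 466.5000; (r_i+r_j)·cross = 37·466.5000 = 17260.5000
edge 4: (17.5,32)→(1,16)  cross = 17.5·16 − 1·32 = 248.0000; (r_i+r_j)·cross = 18.5·248.0000 = 4588.0000
edge 5: (1,16)→(1,15)  cross = 1·15 − 1·16 = -1.0000; (r_i+r_j)·cross = 2·-1.0000 = -2.0000
Σcross = 655.2500 → A = |Σcross|/2 = 327.6250 mm²
Σ(r_i+r_j)·cross = 21870.0000 → first moment M = |Σ|/6 = 3645.0000
R_c = M/A = 3645.0000/327.6250 = 11.1255 mm
θ = 285° = 4.974188 rad
V = θ·R_c·A = 4.974188·11.1255·327.6250 = 18130.917 mm³

Volume = 18130.917 mm³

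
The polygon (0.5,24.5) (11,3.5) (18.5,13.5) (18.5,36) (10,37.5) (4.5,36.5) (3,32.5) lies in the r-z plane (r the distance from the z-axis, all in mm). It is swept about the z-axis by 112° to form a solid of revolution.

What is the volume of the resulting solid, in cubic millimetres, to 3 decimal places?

Profile (r,z), 7 vertices: (0.5,24.5) (11,3.5) (18.5,13.5) (18.5,36) (10,37.5) (4.5,36.5) (3,32.5)
edge 0: (0.5,24.5)→(11,3.5)  cross = 0.5·3.5 − 11·24.5 = -267.7500; (r_i+r_j)·cross = 11.5·-267.7500 = -3079.1250
edge 1: (11,3.5)→(18.5,13.5)  cross = 11·13.5 − 18.5·3.5 = 83.7500; (r_i+r_j)·cross = 29.5·83.7500 = 2470.6250
edge 2: (18.5,13.5)→(18.5,36)  cross = 18.5·36 − 18.5·13.5 = 416.2500; (r_i+r_j)·cross = 37·416.2500 = 15401.2500
edge 3: (18.5,36)→(10,37.5)  cross = 18.5·37.5 − 10·36 = 333.7500; (r_i+r_j)·cross = 28.5·333.7500 = 9511.8750
edge 4: (10,37.5)→(4.5,36.5)  cross = 10·36.5 − 4.5·37.5 = 196.2500; (r_i+r_j)·cross = 14.5·196.2500 = 2845.6250
edge 5: (4.5,36.5)→(3,32.5)  cross = 4.5·32.5 − 3·36.5 = 36.7500; (r_i+r_j)·cross = 7.5·36.7500 = 275.6250
edge 6: (3,32.5)→(0.5,24.5)  cross = 3·24.5 − 0.5·32.5 = 57.2500; (r_i+r_j)·cross = 3.5·57.2500 = 200.3750
Σcross = 856.2500 → A = |Σcross|/2 = 428.1250 mm²
Σ(r_i+r_j)·cross = 27626.2500 → first moment M = |Σ|/6 = 4604.3750
R_c = M/A = 4604.3750/428.1250 = 10.7547 mm
θ = 112° = 1.954769 rad
V = θ·R_c·A = 1.954769·10.7547·428.1250 = 9000.488 mm³

Volume = 9000.488 mm³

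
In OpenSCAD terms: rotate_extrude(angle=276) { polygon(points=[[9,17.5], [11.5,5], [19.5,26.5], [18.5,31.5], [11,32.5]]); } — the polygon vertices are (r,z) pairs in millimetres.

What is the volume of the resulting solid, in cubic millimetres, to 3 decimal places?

Profile (r,z), 5 vertices: (9,17.5) (11.5,5) (19.5,26.5) (18.5,31.5) (11,32.5)
edge 0: (9,17.5)→(11.5,5)  cross = 9·5 − 11.5·17.5 = -156.2500; (r_i+r_j)·cross = 20.5·-156.2500 = -3203.1250
edge 1: (11.5,5)→(19.5,26.5)  cross = 11.5·26.5 − 19.5·5 = 207.2500; (r_i+r_j)·cross = 31·207.2500 = 6424.7500
edge 2: (19.5,26.5)→(18.5,31.5)  cross = 19.5·31.5 − 18.5·26.5 = 124.0000; (r_i+r_j)·cross = 38·124.0000 = 4712.0000
edge 3: (18.5,31.5)→(11,32.5)  cross = 18.5·32.5 − 11·31.5 = 254.7500; (r_i+r_j)·cross = 29.5·254.7500 = 7515.1250
edge 4: (11,32.5)→(9,17.5)  cross = 11·17.5 − 9·32.5 = -100.0000; (r_i+r_j)·cross = 20·-100.0000 = -2000.0000
Σcross = 329.7500 → A = |Σcross|/2 = 164.8750 mm²
Σ(r_i+r_j)·cross = 13448.7500 → first moment M = |Σ|/6 = 2241.4583
R_c = M/A = 2241.4583/164.8750 = 13.5949 mm
θ = 276° = 4.817109 rad
V = θ·R_c·A = 4.817109·13.5949·164.8750 = 10797.349 mm³

Volume = 10797.349 mm³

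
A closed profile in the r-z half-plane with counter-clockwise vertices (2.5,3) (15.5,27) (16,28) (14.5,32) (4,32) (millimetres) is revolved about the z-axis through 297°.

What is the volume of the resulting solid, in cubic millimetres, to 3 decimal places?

Volume = 8162.486 mm³

Profile (r,z), 5 vertices: (2.5,3) (15.5,27) (16,28) (14.5,32) (4,32)
edge 0: (2.5,3)→(15.5,27)  cross = 2.5·27 − 15.5·3 = 21.0000; (r_i+r_j)·cross = 18·21.0000 = 378.0000
edge 1: (15.5,27)→(16,28)  cross = 15.5·28 − 16·27 = 2.0000; (r_i+r_j)·cross = 31.5·2.0000 = 63.0000
edge 2: (16,28)→(14.5,32)  cross = 16·32 − 14.5·28 = 106.0000; (r_i+r_j)·cross = 30.5·106.0000 = 3233.0000
edge 3: (14.5,32)→(4,32)  cross = 14.5·32 − 4·32 = 336.0000; (r_i+r_j)·cross = 18.5·336.0000 = 6216.0000
edge 4: (4,32)→(2.5,3)  cross = 4·3 − 2.5·32 = -68.0000; (r_i+r_j)·cross = 6.5·-68.0000 = -442.0000
Σcross = 397.0000 → A = |Σcross|/2 = 198.5000 mm²
Σ(r_i+r_j)·cross = 9448.0000 → first moment M = |Σ|/6 = 1574.6667
R_c = M/A = 1574.6667/198.5000 = 7.9328 mm
θ = 297° = 5.183628 rad
V = θ·R_c·A = 5.183628·7.9328·198.5000 = 8162.486 mm³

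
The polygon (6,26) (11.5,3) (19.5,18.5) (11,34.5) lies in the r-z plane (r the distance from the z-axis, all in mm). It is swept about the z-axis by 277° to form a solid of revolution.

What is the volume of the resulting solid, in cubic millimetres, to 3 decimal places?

Profile (r,z), 4 vertices: (6,26) (11.5,3) (19.5,18.5) (11,34.5)
edge 0: (6,26)→(11.5,3)  cross = 6·3 − 11.5·26 = -281.0000; (r_i+r_j)·cross = 17.5·-281.0000 = -4917.5000
edge 1: (11.5,3)→(19.5,18.5)  cross = 11.5·18.5 − 19.5·3 = 154.2500; (r_i+r_j)·cross = 31·154.2500 = 4781.7500
edge 2: (19.5,18.5)→(11,34.5)  cross = 19.5·34.5 − 11·18.5 = 469.2500; (r_i+r_j)·cross = 30.5·469.2500 = 14312.1250
edge 3: (11,34.5)→(6,26)  cross = 11·26 − 6·34.5 = 79.0000; (r_i+r_j)·cross = 17·79.0000 = 1343.0000
Σcross = 421.5000 → A = |Σcross|/2 = 210.7500 mm²
Σ(r_i+r_j)·cross = 15519.3750 → first moment M = |Σ|/6 = 2586.5625
R_c = M/A = 2586.5625/210.7500 = 12.2731 mm
θ = 277° = 4.834562 rad
V = θ·R_c·A = 4.834562·12.2731·210.7500 = 12504.897 mm³

Volume = 12504.897 mm³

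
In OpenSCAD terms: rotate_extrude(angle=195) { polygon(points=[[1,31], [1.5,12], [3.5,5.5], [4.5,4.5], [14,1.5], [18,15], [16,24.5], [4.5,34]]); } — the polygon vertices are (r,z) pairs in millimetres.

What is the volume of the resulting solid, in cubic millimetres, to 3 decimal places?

Profile (r,z), 8 vertices: (1,31) (1.5,12) (3.5,5.5) (4.5,4.5) (14,1.5) (18,15) (16,24.5) (4.5,34)
edge 0: (1,31)→(1.5,12)  cross = 1·12 − 1.5·31 = -34.5000; (r_i+r_j)·cross = 2.5·-34.5000 = -86.2500
edge 1: (1.5,12)→(3.5,5.5)  cross = 1.5·5.5 − 3.5·12 = -33.7500; (r_i+r_j)·cross = 5·-33.7500 = -168.7500
edge 2: (3.5,5.5)→(4.5,4.5)  cross = 3.5·4.5 − 4.5·5.5 = -9.0000; (r_i+r_j)·cross = 8·-9.0000 = -72.0000
edge 3: (4.5,4.5)→(14,1.5)  cross = 4.5·1.5 − 14·4.5 = -56.2500; (r_i+r_j)·cross = 18.5·-56.2500 = -1040.6250
edge 4: (14,1.5)→(18,15)  cross = 14·15 − 18·1.5 = 183.0000; (r_i+r_j)·cross = 32·183.0000 = 5856.0000
edge 5: (18,15)→(16,24.5)  cross = 18·24.5 − 16·15 = 201.0000; (r_i+r_j)·cross = 34·201.0000 = 6834.0000
edge 6: (16,24.5)→(4.5,34)  cross = 16·34 − 4.5·24.5 = 433.7500; (r_i+r_j)·cross = 20.5·433.7500 = 8891.8750
edge 7: (4.5,34)→(1,31)  cross = 4.5·31 − 1·34 = 105.5000; (r_i+r_j)·cross = 5.5·105.5000 = 580.2500
Σcross = 789.7500 → A = |Σcross|/2 = 394.8750 mm²
Σ(r_i+r_j)·cross = 20794.5000 → first moment M = |Σ|/6 = 3465.7500
R_c = M/A = 3465.7500/394.8750 = 8.7768 mm
θ = 195° = 3.403392 rad
V = θ·R_c·A = 3.403392·8.7768·394.8750 = 11795.306 mm³

Volume = 11795.306 mm³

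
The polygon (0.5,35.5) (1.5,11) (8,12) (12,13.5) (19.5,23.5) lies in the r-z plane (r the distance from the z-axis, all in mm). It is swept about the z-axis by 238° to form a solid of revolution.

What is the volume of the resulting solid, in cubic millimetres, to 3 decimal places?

Profile (r,z), 5 vertices: (0.5,35.5) (1.5,11) (8,12) (12,13.5) (19.5,23.5)
edge 0: (0.5,35.5)→(1.5,11)  cross = 0.5·11 − 1.5·35.5 = -47.7500; (r_i+r_j)·cross = 2·-47.7500 = -95.5000
edge 1: (1.5,11)→(8,12)  cross = 1.5·12 − 8·11 = -70.0000; (r_i+r_j)·cross = 9.5·-70.0000 = -665.0000
edge 2: (8,12)→(12,13.5)  cross = 8·13.5 − 12·12 = -36.0000; (r_i+r_j)·cross = 20·-36.0000 = -720.0000
edge 3: (12,13.5)→(19.5,23.5)  cross = 12·23.5 − 19.5·13.5 = 18.7500; (r_i+r_j)·cross = 31.5·18.7500 = 590.6250
edge 4: (19.5,23.5)→(0.5,35.5)  cross = 19.5·35.5 − 0.5·23.5 = 680.5000; (r_i+r_j)·cross = 20·680.5000 = 13610.0000
Σcross = 545.5000 → A = |Σcross|/2 = 272.7500 mm²
Σ(r_i+r_j)·cross = 12720.1250 → first moment M = |Σ|/6 = 2120.0208
R_c = M/A = 2120.0208/272.7500 = 7.7728 mm
θ = 238° = 4.153884 rad
V = θ·R_c·A = 4.153884·7.7728·272.7500 = 8806.320 mm³

Volume = 8806.320 mm³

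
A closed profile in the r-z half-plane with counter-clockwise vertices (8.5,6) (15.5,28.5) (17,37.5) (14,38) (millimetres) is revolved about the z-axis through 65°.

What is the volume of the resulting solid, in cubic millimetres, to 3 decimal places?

Volume = 964.271 mm³

Profile (r,z), 4 vertices: (8.5,6) (15.5,28.5) (17,37.5) (14,38)
edge 0: (8.5,6)→(15.5,28.5)  cross = 8.5·28.5 − 15.5·6 = 149.2500; (r_i+r_j)·cross = 24·149.2500 = 3582.0000
edge 1: (15.5,28.5)→(17,37.5)  cross = 15.5·37.5 − 17·28.5 = 96.7500; (r_i+r_j)·cross = 32.5·96.7500 = 3144.3750
edge 2: (17,37.5)→(14,38)  cross = 17·38 − 14·37.5 = 121.0000; (r_i+r_j)·cross = 31·121.0000 = 3751.0000
edge 3: (14,38)→(8.5,6)  cross = 14·6 − 8.5·38 = -239.0000; (r_i+r_j)·cross = 22.5·-239.0000 = -5377.5000
Σcross = 128.0000 → A = |Σcross|/2 = 64.0000 mm²
Σ(r_i+r_j)·cross = 5099.8750 → first moment M = |Σ|/6 = 849.9792
R_c = M/A = 849.9792/64.0000 = 13.2809 mm
θ = 65° = 1.134464 rad
V = θ·R_c·A = 1.134464·13.2809·64.0000 = 964.271 mm³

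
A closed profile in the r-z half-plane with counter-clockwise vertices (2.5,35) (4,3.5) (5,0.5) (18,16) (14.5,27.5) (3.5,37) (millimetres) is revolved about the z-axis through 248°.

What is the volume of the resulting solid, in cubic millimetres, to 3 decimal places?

Profile (r,z), 6 vertices: (2.5,35) (4,3.5) (5,0.5) (18,16) (14.5,27.5) (3.5,37)
edge 0: (2.5,35)→(4,3.5)  cross = 2.5·3.5 − 4·35 = -131.2500; (r_i+r_j)·cross = 6.5·-131.2500 = -853.1250
edge 1: (4,3.5)→(5,0.5)  cross = 4·0.5 − 5·3.5 = -15.5000; (r_i+r_j)·cross = 9·-15.5000 = -139.5000
edge 2: (5,0.5)→(18,16)  cross = 5·16 − 18·0.5 = 71.0000; (r_i+r_j)·cross = 23·71.0000 = 1633.0000
edge 3: (18,16)→(14.5,27.5)  cross = 18·27.5 − 14.5·16 = 263.0000; (r_i+r_j)·cross = 32.5·263.0000 = 8547.5000
edge 4: (14.5,27.5)→(3.5,37)  cross = 14.5·37 − 3.5·27.5 = 440.2500; (r_i+r_j)·cross = 18·440.2500 = 7924.5000
edge 5: (3.5,37)→(2.5,35)  cross = 3.5·35 − 2.5·37 = 30.0000; (r_i+r_j)·cross = 6·30.0000 = 180.0000
Σcross = 657.5000 → A = |Σcross|/2 = 328.7500 mm²
Σ(r_i+r_j)·cross = 17292.3750 → first moment M = |Σ|/6 = 2882.0625
R_c = M/A = 2882.0625/328.7500 = 8.7667 mm
θ = 248° = 4.328417 rad
V = θ·R_c·A = 4.328417·8.7667·328.7500 = 12474.767 mm³

Volume = 12474.767 mm³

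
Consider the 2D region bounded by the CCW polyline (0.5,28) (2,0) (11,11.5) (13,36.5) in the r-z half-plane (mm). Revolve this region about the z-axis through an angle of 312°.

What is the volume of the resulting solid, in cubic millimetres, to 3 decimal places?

Profile (r,z), 4 vertices: (0.5,28) (2,0) (11,11.5) (13,36.5)
edge 0: (0.5,28)→(2,0)  cross = 0.5·0 − 2·28 = -56.0000; (r_i+r_j)·cross = 2.5·-56.0000 = -140.0000
edge 1: (2,0)→(11,11.5)  cross = 2·11.5 − 11·0 = 23.0000; (r_i+r_j)·cross = 13·23.0000 = 299.0000
edge 2: (11,11.5)→(13,36.5)  cross = 11·36.5 − 13·11.5 = 252.0000; (r_i+r_j)·cross = 24·252.0000 = 6048.0000
edge 3: (13,36.5)→(0.5,28)  cross = 13·28 − 0.5·36.5 = 345.7500; (r_i+r_j)·cross = 13.5·345.7500 = 4667.6250
Σcross = 564.7500 → A = |Σcross|/2 = 282.3750 mm²
Σ(r_i+r_j)·cross = 10874.6250 → first moment M = |Σ|/6 = 1812.4375
R_c = M/A = 1812.4375/282.3750 = 6.4185 mm
θ = 312° = 5.445427 rad
V = θ·R_c·A = 5.445427·6.4185·282.3750 = 9869.497 mm³

Volume = 9869.497 mm³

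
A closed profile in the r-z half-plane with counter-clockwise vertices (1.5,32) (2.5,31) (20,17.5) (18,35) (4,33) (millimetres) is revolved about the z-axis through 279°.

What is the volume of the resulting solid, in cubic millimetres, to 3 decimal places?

Profile (r,z), 5 vertices: (1.5,32) (2.5,31) (20,17.5) (18,35) (4,33)
edge 0: (1.5,32)→(2.5,31)  cross = 1.5·31 − 2.5·32 = -33.5000; (r_i+r_j)·cross = 4·-33.5000 = -134.0000
edge 1: (2.5,31)→(20,17.5)  cross = 2.5·17.5 − 20·31 = -576.2500; (r_i+r_j)·cross = 22.5·-576.2500 = -12965.6250
edge 2: (20,17.5)→(18,35)  cross = 20·35 − 18·17.5 = 385.0000; (r_i+r_j)·cross = 38·385.0000 = 14630.0000
edge 3: (18,35)→(4,33)  cross = 18·33 − 4·35 = 454.0000; (r_i+r_j)·cross = 22·454.0000 = 9988.0000
edge 4: (4,33)→(1.5,32)  cross = 4·32 − 1.5·33 = 78.5000; (r_i+r_j)·cross = 5.5·78.5000 = 431.7500
Σcross = 307.7500 → A = |Σcross|/2 = 153.8750 mm²
Σ(r_i+r_j)·cross = 11950.1250 → first moment M = |Σ|/6 = 1991.6875
R_c = M/A = 1991.6875/153.8750 = 12.9435 mm
θ = 279° = 4.869469 rad
V = θ·R_c·A = 4.869469·12.9435·153.8750 = 9698.460 mm³

Volume = 9698.460 mm³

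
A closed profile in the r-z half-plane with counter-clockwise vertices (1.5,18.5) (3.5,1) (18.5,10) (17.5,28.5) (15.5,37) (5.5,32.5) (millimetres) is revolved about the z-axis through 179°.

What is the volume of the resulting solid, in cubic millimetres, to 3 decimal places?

Volume = 13638.821 mm³

Profile (r,z), 6 vertices: (1.5,18.5) (3.5,1) (18.5,10) (17.5,28.5) (15.5,37) (5.5,32.5)
edge 0: (1.5,18.5)→(3.5,1)  cross = 1.5·1 − 3.5·18.5 = -63.2500; (r_i+r_j)·cross = 5·-63.2500 = -316.2500
edge 1: (3.5,1)→(18.5,10)  cross = 3.5·10 − 18.5·1 = 16.5000; (r_i+r_j)·cross = 22·16.5000 = 363.0000
edge 2: (18.5,10)→(17.5,28.5)  cross = 18.5·28.5 − 17.5·10 = 352.2500; (r_i+r_j)·cross = 36·352.2500 = 12681.0000
edge 3: (17.5,28.5)→(15.5,37)  cross = 17.5·37 − 15.5·28.5 = 205.7500; (r_i+r_j)·cross = 33·205.7500 = 6789.7500
edge 4: (15.5,37)→(5.5,32.5)  cross = 15.5·32.5 − 5.5·37 = 300.2500; (r_i+r_j)·cross = 21·300.2500 = 6305.2500
edge 5: (5.5,32.5)→(1.5,18.5)  cross = 5.5·18.5 − 1.5·32.5 = 53.0000; (r_i+r_j)·cross = 7·53.0000 = 371.0000
Σcross = 864.5000 → A = |Σcross|/2 = 432.2500 mm²
Σ(r_i+r_j)·cross = 26193.7500 → first moment M = |Σ|/6 = 4365.6250
R_c = M/A = 4365.6250/432.2500 = 10.0998 mm
θ = 179° = 3.124139 rad
V = θ·R_c·A = 3.124139·10.0998·432.2500 = 13638.821 mm³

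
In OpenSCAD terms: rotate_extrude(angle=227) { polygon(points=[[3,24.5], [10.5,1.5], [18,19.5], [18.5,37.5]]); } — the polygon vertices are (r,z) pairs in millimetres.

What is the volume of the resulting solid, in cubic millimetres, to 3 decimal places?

Profile (r,z), 4 vertices: (3,24.5) (10.5,1.5) (18,19.5) (18.5,37.5)
edge 0: (3,24.5)→(10.5,1.5)  cross = 3·1.5 − 10.5·24.5 = -252.7500; (r_i+r_j)·cross = 13.5·-252.7500 = -3412.1250
edge 1: (10.5,1.5)→(18,19.5)  cross = 10.5·19.5 − 18·1.5 = 177.7500; (r_i+r_j)·cross = 28.5·177.7500 = 5065.8750
edge 2: (18,19.5)→(18.5,37.5)  cross = 18·37.5 − 18.5·19.5 = 314.2500; (r_i+r_j)·cross = 36.5·314.2500 = 11470.1250
edge 3: (18.5,37.5)→(3,24.5)  cross = 18.5·24.5 − 3·37.5 = 340.7500; (r_i+r_j)·cross = 21.5·340.7500 = 7326.1250
Σcross = 580.0000 → A = |Σcross|/2 = 290.0000 mm²
Σ(r_i+r_j)·cross = 20450.0000 → first moment M = |Σ|/6 = 3408.3333
R_c = M/A = 3408.3333/290.0000 = 11.7529 mm
θ = 227° = 3.961897 rad
V = θ·R_c·A = 3.961897·11.7529·290.0000 = 13503.467 mm³

Volume = 13503.467 mm³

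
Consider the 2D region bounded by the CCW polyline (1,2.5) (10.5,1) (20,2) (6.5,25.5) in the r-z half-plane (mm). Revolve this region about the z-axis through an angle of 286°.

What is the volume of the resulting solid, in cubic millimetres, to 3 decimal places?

Volume = 10683.153 mm³

Profile (r,z), 4 vertices: (1,2.5) (10.5,1) (20,2) (6.5,25.5)
edge 0: (1,2.5)→(10.5,1)  cross = 1·1 − 10.5·2.5 = -25.2500; (r_i+r_j)·cross = 11.5·-25.2500 = -290.3750
edge 1: (10.5,1)→(20,2)  cross = 10.5·2 − 20·1 = 1.0000; (r_i+r_j)·cross = 30.5·1.0000 = 30.5000
edge 2: (20,2)→(6.5,25.5)  cross = 20·25.5 − 6.5·2 = 497.0000; (r_i+r_j)·cross = 26.5·497.0000 = 13170.5000
edge 3: (6.5,25.5)→(1,2.5)  cross = 6.5·2.5 − 1·25.5 = -9.2500; (r_i+r_j)·cross = 7.5·-9.2500 = -69.3750
Σcross = 463.5000 → A = |Σcross|/2 = 231.7500 mm²
Σ(r_i+r_j)·cross = 12841.2500 → first moment M = |Σ|/6 = 2140.2083
R_c = M/A = 2140.2083/231.7500 = 9.2350 mm
θ = 286° = 4.991642 rad
V = θ·R_c·A = 4.991642·9.2350·231.7500 = 10683.153 mm³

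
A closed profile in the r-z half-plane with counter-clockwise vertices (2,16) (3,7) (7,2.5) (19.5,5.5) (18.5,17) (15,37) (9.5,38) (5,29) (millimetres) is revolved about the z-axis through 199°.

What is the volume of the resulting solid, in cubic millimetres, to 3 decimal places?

Volume = 16792.441 mm³

Profile (r,z), 8 vertices: (2,16) (3,7) (7,2.5) (19.5,5.5) (18.5,17) (15,37) (9.5,38) (5,29)
edge 0: (2,16)→(3,7)  cross = 2·7 − 3·16 = -34.0000; (r_i+r_j)·cross = 5·-34.0000 = -170.0000
edge 1: (3,7)→(7,2.5)  cross = 3·2.5 − 7·7 = -41.5000; (r_i+r_j)·cross = 10·-41.5000 = -415.0000
edge 2: (7,2.5)→(19.5,5.5)  cross = 7·5.5 − 19.5·2.5 = -10.2500; (r_i+r_j)·cross = 26.5·-10.2500 = -271.6250
edge 3: (19.5,5.5)→(18.5,17)  cross = 19.5·17 − 18.5·5.5 = 229.7500; (r_i+r_j)·cross = 38·229.7500 = 8730.5000
edge 4: (18.5,17)→(15,37)  cross = 18.5·37 − 15·17 = 429.5000; (r_i+r_j)·cross = 33.5·429.5000 = 14388.2500
edge 5: (15,37)→(9.5,38)  cross = 15·38 − 9.5·37 = 218.5000; (r_i+r_j)·cross = 24.5·218.5000 = 5353.2500
edge 6: (9.5,38)→(5,29)  cross = 9.5·29 − 5·38 = 85.5000; (r_i+r_j)·cross = 14.5·85.5000 = 1239.7500
edge 7: (5,29)→(2,16)  cross = 5·16 − 2·29 = 22.0000; (r_i+r_j)·cross = 7·22.0000 = 154.0000
Σcross = 899.5000 → A = |Σcross|/2 = 449.7500 mm²
Σ(r_i+r_j)·cross = 29009.1250 → first moment M = |Σ|/6 = 4834.8542
R_c = M/A = 4834.8542/449.7500 = 10.7501 mm
θ = 199° = 3.473205 rad
V = θ·R_c·A = 3.473205·10.7501·449.7500 = 16792.441 mm³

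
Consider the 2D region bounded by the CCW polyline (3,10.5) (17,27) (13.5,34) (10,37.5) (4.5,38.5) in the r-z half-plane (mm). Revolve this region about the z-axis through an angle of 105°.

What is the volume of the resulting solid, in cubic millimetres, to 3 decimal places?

Profile (r,z), 5 vertices: (3,10.5) (17,27) (13.5,34) (10,37.5) (4.5,38.5)
edge 0: (3,10.5)→(17,27)  cross = 3·27 − 17·10.5 = -97.5000; (r_i+r_j)·cross = 20·-97.5000 = -1950.0000
edge 1: (17,27)→(13.5,34)  cross = 17·34 − 13.5·27 = 213.5000; (r_i+r_j)·cross = 30.5·213.5000 = 6511.7500
edge 2: (13.5,34)→(10,37.5)  cross = 13.5·37.5 − 10·34 = 166.2500; (r_i+r_j)·cross = 23.5·166.2500 = 3906.8750
edge 3: (10,37.5)→(4.5,38.5)  cross = 10·38.5 − 4.5·37.5 = 216.2500; (r_i+r_j)·cross = 14.5·216.2500 = 3135.6250
edge 4: (4.5,38.5)→(3,10.5)  cross = 4.5·10.5 − 3·38.5 = -68.2500; (r_i+r_j)·cross = 7.5·-68.2500 = -511.8750
Σcross = 430.2500 → A = |Σcross|/2 = 215.1250 mm²
Σ(r_i+r_j)·cross = 11092.3750 → first moment M = |Σ|/6 = 1848.7292
R_c = M/A = 1848.7292/215.1250 = 8.5937 mm
θ = 105° = 1.832596 rad
V = θ·R_c·A = 1.832596·8.5937·215.1250 = 3387.973 mm³

Volume = 3387.973 mm³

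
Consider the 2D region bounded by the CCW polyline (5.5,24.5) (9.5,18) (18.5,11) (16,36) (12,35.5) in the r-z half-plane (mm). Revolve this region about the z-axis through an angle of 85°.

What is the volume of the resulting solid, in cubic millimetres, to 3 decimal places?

Profile (r,z), 5 vertices: (5.5,24.5) (9.5,18) (18.5,11) (16,36) (12,35.5)
edge 0: (5.5,24.5)→(9.5,18)  cross = 5.5·18 − 9.5·24.5 = -133.7500; (r_i+r_j)·cross = 15·-133.7500 = -2006.2500
edge 1: (9.5,18)→(18.5,11)  cross = 9.5·11 − 18.5·18 = -228.5000; (r_i+r_j)·cross = 28·-228.5000 = -6398.0000
edge 2: (18.5,11)→(16,36)  cross = 18.5·36 − 16·11 = 490.0000; (r_i+r_j)·cross = 34.5·490.0000 = 16905.0000
edge 3: (16,36)→(12,35.5)  cross = 16·35.5 − 12·36 = 136.0000; (r_i+r_j)·cross = 28·136.0000 = 3808.0000
edge 4: (12,35.5)→(5.5,24.5)  cross = 12·24.5 − 5.5·35.5 = 98.7500; (r_i+r_j)·cross = 17.5·98.7500 = 1728.1250
Σcross = 362.5000 → A = |Σcross|/2 = 181.2500 mm²
Σ(r_i+r_j)·cross = 14036.8750 → first moment M = |Σ|/6 = 2339.4792
R_c = M/A = 2339.4792/181.2500 = 12.9075 mm
θ = 85° = 1.483530 rad
V = θ·R_c·A = 1.483530·12.9075·181.2500 = 3470.687 mm³

Volume = 3470.687 mm³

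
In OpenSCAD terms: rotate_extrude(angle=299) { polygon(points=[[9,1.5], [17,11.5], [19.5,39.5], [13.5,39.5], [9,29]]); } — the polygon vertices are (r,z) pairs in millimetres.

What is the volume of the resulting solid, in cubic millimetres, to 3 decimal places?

Profile (r,z), 5 vertices: (9,1.5) (17,11.5) (19.5,39.5) (13.5,39.5) (9,29)
edge 0: (9,1.5)→(17,11.5)  cross = 9·11.5 − 17·1.5 = 78.0000; (r_i+r_j)·cross = 26·78.0000 = 2028.0000
edge 1: (17,11.5)→(19.5,39.5)  cross = 17·39.5 − 19.5·11.5 = 447.2500; (r_i+r_j)·cross = 36.5·447.2500 = 16324.6250
edge 2: (19.5,39.5)→(13.5,39.5)  cross = 19.5·39.5 − 13.5·39.5 = 237.0000; (r_i+r_j)·cross = 33·237.0000 = 7821.0000
edge 3: (13.5,39.5)→(9,29)  cross = 13.5·29 − 9·39.5 = 36.0000; (r_i+r_j)·cross = 22.5·36.0000 = 810.0000
edge 4: (9,29)→(9,1.5)  cross = 9·1.5 − 9·29 = -247.5000; (r_i+r_j)·cross = 18·-247.5000 = -4455.0000
Σcross = 550.7500 → A = |Σcross|/2 = 275.3750 mm²
Σ(r_i+r_j)·cross = 22528.6250 → first moment M = |Σ|/6 = 3754.7708
R_c = M/A = 3754.7708/275.3750 = 13.6351 mm
θ = 299° = 5.218534 rad
V = θ·R_c·A = 5.218534·13.6351·275.3750 = 19594.401 mm³

Volume = 19594.401 mm³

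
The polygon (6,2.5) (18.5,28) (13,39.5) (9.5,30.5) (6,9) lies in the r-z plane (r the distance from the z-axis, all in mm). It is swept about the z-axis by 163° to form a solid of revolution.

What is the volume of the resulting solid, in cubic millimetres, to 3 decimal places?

Profile (r,z), 5 vertices: (6,2.5) (18.5,28) (13,39.5) (9.5,30.5) (6,9)
edge 0: (6,2.5)→(18.5,28)  cross = 6·28 − 18.5·2.5 = 121.7500; (r_i+r_j)·cross = 24.5·121.7500 = 2982.8750
edge 1: (18.5,28)→(13,39.5)  cross = 18.5·39.5 − 13·28 = 366.7500; (r_i+r_j)·cross = 31.5·366.7500 = 11552.6250
edge 2: (13,39.5)→(9.5,30.5)  cross = 13·30.5 − 9.5·39.5 = 21.2500; (r_i+r_j)·cross = 22.5·21.2500 = 478.1250
edge 3: (9.5,30.5)→(6,9)  cross = 9.5·9 − 6·30.5 = -97.5000; (r_i+r_j)·cross = 15.5·-97.5000 = -1511.2500
edge 4: (6,9)→(6,2.5)  cross = 6·2.5 − 6·9 = -39.0000; (r_i+r_j)·cross = 12·-39.0000 = -468.0000
Σcross = 373.2500 → A = |Σcross|/2 = 186.6250 mm²
Σ(r_i+r_j)·cross = 13034.3750 → first moment M = |Σ|/6 = 2172.3958
R_c = M/A = 2172.3958/186.6250 = 11.6404 mm
θ = 163° = 2.844887 rad
V = θ·R_c·A = 2.844887·11.6404·186.6250 = 6180.220 mm³

Volume = 6180.220 mm³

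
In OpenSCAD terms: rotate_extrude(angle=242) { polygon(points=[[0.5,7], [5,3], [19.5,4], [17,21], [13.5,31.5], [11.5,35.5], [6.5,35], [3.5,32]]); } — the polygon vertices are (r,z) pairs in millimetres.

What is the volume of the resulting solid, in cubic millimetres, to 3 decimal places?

Profile (r,z), 8 vertices: (0.5,7) (5,3) (19.5,4) (17,21) (13.5,31.5) (11.5,35.5) (6.5,35) (3.5,32)
edge 0: (0.5,7)→(5,3)  cross = 0.5·3 − 5·7 = -33.5000; (r_i+r_j)·cross = 5.5·-33.5000 = -184.2500
edge 1: (5,3)→(19.5,4)  cross = 5·4 − 19.5·3 = -38.5000; (r_i+r_j)·cross = 24.5·-38.5000 = -943.2500
edge 2: (19.5,4)→(17,21)  cross = 19.5·21 − 17·4 = 341.5000; (r_i+r_j)·cross = 36.5·341.5000 = 12464.7500
edge 3: (17,21)→(13.5,31.5)  cross = 17·31.5 − 13.5·21 = 252.0000; (r_i+r_j)·cross = 30.5·252.0000 = 7686.0000
edge 4: (13.5,31.5)→(11.5,35.5)  cross = 13.5·35.5 − 11.5·31.5 = 117.0000; (r_i+r_j)·cross = 25·117.0000 = 2925.0000
edge 5: (11.5,35.5)→(6.5,35)  cross = 11.5·35 − 6.5·35.5 = 171.7500; (r_i+r_j)·cross = 18·171.7500 = 3091.5000
edge 6: (6.5,35)→(3.5,32)  cross = 6.5·32 − 3.5·35 = 85.5000; (r_i+r_j)·cross = 10·85.5000 = 855.0000
edge 7: (3.5,32)→(0.5,7)  cross = 3.5·7 − 0.5·32 = 8.5000; (r_i+r_j)·cross = 4·8.5000 = 34.0000
Σcross = 904.2500 → A = |Σcross|/2 = 452.1250 mm²
Σ(r_i+r_j)·cross = 25928.7500 → first moment M = |Σ|/6 = 4321.4583
R_c = M/A = 4321.4583/452.1250 = 9.5581 mm
θ = 242° = 4.223697 rad
V = θ·R_c·A = 4.223697·9.5581·452.1250 = 18252.530 mm³

Volume = 18252.530 mm³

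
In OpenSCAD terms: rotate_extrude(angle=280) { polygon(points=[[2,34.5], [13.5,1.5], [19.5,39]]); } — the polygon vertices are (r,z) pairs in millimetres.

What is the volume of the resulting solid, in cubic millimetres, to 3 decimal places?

Volume = 17938.058 mm³

Profile (r,z), 3 vertices: (2,34.5) (13.5,1.5) (19.5,39)
edge 0: (2,34.5)→(13.5,1.5)  cross = 2·1.5 − 13.5·34.5 = -462.7500; (r_i+r_j)·cross = 15.5·-462.7500 = -7172.6250
edge 1: (13.5,1.5)→(19.5,39)  cross = 13.5·39 − 19.5·1.5 = 497.2500; (r_i+r_j)·cross = 33·497.2500 = 16409.2500
edge 2: (19.5,39)→(2,34.5)  cross = 19.5·34.5 − 2·39 = 594.7500; (r_i+r_j)·cross = 21.5·594.7500 = 12787.1250
Σcross = 629.2500 → A = |Σcross|/2 = 314.6250 mm²
Σ(r_i+r_j)·cross = 22023.7500 → first moment M = |Σ|/6 = 3670.6250
R_c = M/A = 3670.6250/314.6250 = 11.6667 mm
θ = 280° = 4.886922 rad
V = θ·R_c·A = 4.886922·11.6667·314.6250 = 17938.058 mm³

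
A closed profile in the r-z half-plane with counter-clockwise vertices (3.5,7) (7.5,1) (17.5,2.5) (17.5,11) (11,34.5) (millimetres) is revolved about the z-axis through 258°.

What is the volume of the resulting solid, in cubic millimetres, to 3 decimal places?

Volume = 13375.636 mm³

Profile (r,z), 5 vertices: (3.5,7) (7.5,1) (17.5,2.5) (17.5,11) (11,34.5)
edge 0: (3.5,7)→(7.5,1)  cross = 3.5·1 − 7.5·7 = -49.0000; (r_i+r_j)·cross = 11·-49.0000 = -539.0000
edge 1: (7.5,1)→(17.5,2.5)  cross = 7.5·2.5 − 17.5·1 = 1.2500; (r_i+r_j)·cross = 25·1.2500 = 31.2500
edge 2: (17.5,2.5)→(17.5,11)  cross = 17.5·11 − 17.5·2.5 = 148.7500; (r_i+r_j)·cross = 35·148.7500 = 5206.2500
edge 3: (17.5,11)→(11,34.5)  cross = 17.5·34.5 − 11·11 = 482.7500; (r_i+r_j)·cross = 28.5·482.7500 = 13758.3750
edge 4: (11,34.5)→(3.5,7)  cross = 11·7 − 3.5·34.5 = -43.7500; (r_i+r_j)·cross = 14.5·-43.7500 = -634.3750
Σcross = 540.0000 → A = |Σcross|/2 = 270.0000 mm²
Σ(r_i+r_j)·cross = 17822.5000 → first moment M = |Σ|/6 = 2970.4167
R_c = M/A = 2970.4167/270.0000 = 11.0015 mm
θ = 258° = 4.502949 rad
V = θ·R_c·A = 4.502949·11.0015·270.0000 = 13375.636 mm³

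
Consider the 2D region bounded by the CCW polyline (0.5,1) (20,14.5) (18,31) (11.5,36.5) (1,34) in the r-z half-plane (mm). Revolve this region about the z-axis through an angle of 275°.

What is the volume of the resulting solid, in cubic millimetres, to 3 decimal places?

Volume = 21320.569 mm³

Profile (r,z), 5 vertices: (0.5,1) (20,14.5) (18,31) (11.5,36.5) (1,34)
edge 0: (0.5,1)→(20,14.5)  cross = 0.5·14.5 − 20·1 = -12.7500; (r_i+r_j)·cross = 20.5·-12.7500 = -261.3750
edge 1: (20,14.5)→(18,31)  cross = 20·31 − 18·14.5 = 359.0000; (r_i+r_j)·cross = 38·359.0000 = 13642.0000
edge 2: (18,31)→(11.5,36.5)  cross = 18·36.5 − 11.5·31 = 300.5000; (r_i+r_j)·cross = 29.5·300.5000 = 8864.7500
edge 3: (11.5,36.5)→(1,34)  cross = 11.5·34 − 1·36.5 = 354.5000; (r_i+r_j)·cross = 12.5·354.5000 = 4431.2500
edge 4: (1,34)→(0.5,1)  cross = 1·1 − 0.5·34 = -16.0000; (r_i+r_j)·cross = 1.5·-16.0000 = -24.0000
Σcross = 985.2500 → A = |Σcross|/2 = 492.6250 mm²
Σ(r_i+r_j)·cross = 26652.6250 → first moment M = |Σ|/6 = 4442.1042
R_c = M/A = 4442.1042/492.6250 = 9.0172 mm
θ = 275° = 4.799655 rad
V = θ·R_c·A = 4.799655·9.0172·492.6250 = 21320.569 mm³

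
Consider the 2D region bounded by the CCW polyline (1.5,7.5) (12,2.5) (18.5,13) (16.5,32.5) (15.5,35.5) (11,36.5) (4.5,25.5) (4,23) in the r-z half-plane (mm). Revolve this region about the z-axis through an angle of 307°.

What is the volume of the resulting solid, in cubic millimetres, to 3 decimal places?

Volume = 22126.748 mm³

Profile (r,z), 8 vertices: (1.5,7.5) (12,2.5) (18.5,13) (16.5,32.5) (15.5,35.5) (11,36.5) (4.5,25.5) (4,23)
edge 0: (1.5,7.5)→(12,2.5)  cross = 1.5·2.5 − 12·7.5 = -86.2500; (r_i+r_j)·cross = 13.5·-86.2500 = -1164.3750
edge 1: (12,2.5)→(18.5,13)  cross = 12·13 − 18.5·2.5 = 109.7500; (r_i+r_j)·cross = 30.5·109.7500 = 3347.3750
edge 2: (18.5,13)→(16.5,32.5)  cross = 18.5·32.5 − 16.5·13 = 386.7500; (r_i+r_j)·cross = 35·386.7500 = 13536.2500
edge 3: (16.5,32.5)→(15.5,35.5)  cross = 16.5·35.5 − 15.5·32.5 = 82.0000; (r_i+r_j)·cross = 32·82.0000 = 2624.0000
edge 4: (15.5,35.5)→(11,36.5)  cross = 15.5·36.5 − 11·35.5 = 175.2500; (r_i+r_j)·cross = 26.5·175.2500 = 4644.1250
edge 5: (11,36.5)→(4.5,25.5)  cross = 11·25.5 − 4.5·36.5 = 116.2500; (r_i+r_j)·cross = 15.5·116.2500 = 1801.8750
edge 6: (4.5,25.5)→(4,23)  cross = 4.5·23 − 4·25.5 = 1.5000; (r_i+r_j)·cross = 8.5·1.5000 = 12.7500
edge 7: (4,23)→(1.5,7.5)  cross = 4·7.5 − 1.5·23 = -4.5000; (r_i+r_j)·cross = 5.5·-4.5000 = -24.7500
Σcross = 780.7500 → A = |Σcross|/2 = 390.3750 mm²
Σ(r_i+r_j)·cross = 24777.2500 → first moment M = |Σ|/6 = 4129.5417
R_c = M/A = 4129.5417/390.3750 = 10.5784 mm
θ = 307° = 5.358161 rad
V = θ·R_c·A = 5.358161·10.5784·390.3750 = 22126.748 mm³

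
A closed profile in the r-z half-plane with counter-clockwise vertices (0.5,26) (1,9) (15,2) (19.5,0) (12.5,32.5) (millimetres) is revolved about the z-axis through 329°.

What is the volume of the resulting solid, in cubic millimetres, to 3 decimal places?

Volume = 19894.578 mm³

Profile (r,z), 5 vertices: (0.5,26) (1,9) (15,2) (19.5,0) (12.5,32.5)
edge 0: (0.5,26)→(1,9)  cross = 0.5·9 − 1·26 = -21.5000; (r_i+r_j)·cross = 1.5·-21.5000 = -32.2500
edge 1: (1,9)→(15,2)  cross = 1·2 − 15·9 = -133.0000; (r_i+r_j)·cross = 16·-133.0000 = -2128.0000
edge 2: (15,2)→(19.5,0)  cross = 15·0 − 19.5·2 = -39.0000; (r_i+r_j)·cross = 34.5·-39.0000 = -1345.5000
edge 3: (19.5,0)→(12.5,32.5)  cross = 19.5·32.5 − 12.5·0 = 633.7500; (r_i+r_j)·cross = 32·633.7500 = 20280.0000
edge 4: (12.5,32.5)→(0.5,26)  cross = 12.5·26 − 0.5·32.5 = 308.7500; (r_i+r_j)·cross = 13·308.7500 = 4013.7500
Σcross = 749.0000 → A = |Σcross|/2 = 374.5000 mm²
Σ(r_i+r_j)·cross = 20788.0000 → first moment M = |Σ|/6 = 3464.6667
R_c = M/A = 3464.6667/374.5000 = 9.2514 mm
θ = 329° = 5.742133 rad
V = θ·R_c·A = 5.742133·9.2514·374.5000 = 19894.578 mm³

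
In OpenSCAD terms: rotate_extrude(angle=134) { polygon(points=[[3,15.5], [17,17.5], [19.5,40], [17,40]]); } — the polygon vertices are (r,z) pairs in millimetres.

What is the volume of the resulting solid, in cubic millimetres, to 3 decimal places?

Volume = 5716.030 mm³

Profile (r,z), 4 vertices: (3,15.5) (17,17.5) (19.5,40) (17,40)
edge 0: (3,15.5)→(17,17.5)  cross = 3·17.5 − 17·15.5 = -211.0000; (r_i+r_j)·cross = 20·-211.0000 = -4220.0000
edge 1: (17,17.5)→(19.5,40)  cross = 17·40 − 19.5·17.5 = 338.7500; (r_i+r_j)·cross = 36.5·338.7500 = 12364.3750
edge 2: (19.5,40)→(17,40)  cross = 19.5·40 − 17·40 = 100.0000; (r_i+r_j)·cross = 36.5·100.0000 = 3650.0000
edge 3: (17,40)→(3,15.5)  cross = 17·15.5 − 3·40 = 143.5000; (r_i+r_j)·cross = 20·143.5000 = 2870.0000
Σcross = 371.2500 → A = |Σcross|/2 = 185.6250 mm²
Σ(r_i+r_j)·cross = 14664.3750 → first moment M = |Σ|/6 = 2444.0625
R_c = M/A = 2444.0625/185.6250 = 13.1667 mm
θ = 134° = 2.338741 rad
V = θ·R_c·A = 2.338741·13.1667·185.6250 = 5716.030 mm³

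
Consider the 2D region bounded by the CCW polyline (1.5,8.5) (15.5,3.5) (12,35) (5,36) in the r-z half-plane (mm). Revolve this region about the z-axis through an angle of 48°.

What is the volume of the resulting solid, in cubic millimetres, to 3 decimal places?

Profile (r,z), 4 vertices: (1.5,8.5) (15.5,3.5) (12,35) (5,36)
edge 0: (1.5,8.5)→(15.5,3.5)  cross = 1.5·3.5 − 15.5·8.5 = -126.5000; (r_i+r_j)·cross = 17·-126.5000 = -2150.5000
edge 1: (15.5,3.5)→(12,35)  cross = 15.5·35 − 12·3.5 = 500.5000; (r_i+r_j)·cross = 27.5·500.5000 = 13763.7500
edge 2: (12,35)→(5,36)  cross = 12·36 − 5·35 = 257.0000; (r_i+r_j)·cross = 17·257.0000 = 4369.0000
edge 3: (5,36)→(1.5,8.5)  cross = 5·8.5 − 1.5·36 = -11.5000; (r_i+r_j)·cross = 6.5·-11.5000 = -74.7500
Σcross = 619.5000 → A = |Σcross|/2 = 309.7500 mm²
Σ(r_i+r_j)·cross = 15907.5000 → first moment M = |Σ|/6 = 2651.2500
R_c = M/A = 2651.2500/309.7500 = 8.5593 mm
θ = 48° = 0.837758 rad
V = θ·R_c·A = 0.837758·8.5593·309.7500 = 2221.106 mm³

Volume = 2221.106 mm³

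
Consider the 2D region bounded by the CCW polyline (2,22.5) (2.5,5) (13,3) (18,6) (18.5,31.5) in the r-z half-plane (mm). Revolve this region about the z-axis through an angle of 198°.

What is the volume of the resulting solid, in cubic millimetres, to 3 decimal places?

Profile (r,z), 5 vertices: (2,22.5) (2.5,5) (13,3) (18,6) (18.5,31.5)
edge 0: (2,22.5)→(2.5,5)  cross = 2·5 − 2.5·22.5 = -46.2500; (r_i+r_j)·cross = 4.5·-46.2500 = -208.1250
edge 1: (2.5,5)→(13,3)  cross = 2.5·3 − 13·5 = -57.5000; (r_i+r_j)·cross = 15.5·-57.5000 = -891.2500
edge 2: (13,3)→(18,6)  cross = 13·6 − 18·3 = 24.0000; (r_i+r_j)·cross = 31·24.0000 = 744.0000
edge 3: (18,6)→(18.5,31.5)  cross = 18·31.5 − 18.5·6 = 456.0000; (r_i+r_j)·cross = 36.5·456.0000 = 16644.0000
edge 4: (18.5,31.5)→(2,22.5)  cross = 18.5·22.5 − 2·31.5 = 353.2500; (r_i+r_j)·cross = 20.5·353.2500 = 7241.6250
Σcross = 729.5000 → A = |Σcross|/2 = 364.7500 mm²
Σ(r_i+r_j)·cross = 23530.2500 → first moment M = |Σ|/6 = 3921.7083
R_c = M/A = 3921.7083/364.7500 = 10.7518 mm
θ = 198° = 3.455752 rad
V = θ·R_c·A = 3.455752·10.7518·364.7500 = 13552.451 mm³

Volume = 13552.451 mm³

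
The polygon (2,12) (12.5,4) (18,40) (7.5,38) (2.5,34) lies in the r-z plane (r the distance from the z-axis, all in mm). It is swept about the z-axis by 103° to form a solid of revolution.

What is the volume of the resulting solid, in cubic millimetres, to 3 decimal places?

Profile (r,z), 5 vertices: (2,12) (12.5,4) (18,40) (7.5,38) (2.5,34)
edge 0: (2,12)→(12.5,4)  cross = 2·4 − 12.5·12 = -142.0000; (r_i+r_j)·cross = 14.5·-142.0000 = -2059.0000
edge 1: (12.5,4)→(18,40)  cross = 12.5·40 − 18·4 = 428.0000; (r_i+r_j)·cross = 30.5·428.0000 = 13054.0000
edge 2: (18,40)→(7.5,38)  cross = 18·38 − 7.5·40 = 384.0000; (r_i+r_j)·cross = 25.5·384.0000 = 9792.0000
edge 3: (7.5,38)→(2.5,34)  cross = 7.5·34 − 2.5·38 = 160.0000; (r_i+r_j)·cross = 10·160.0000 = 1600.0000
edge 4: (2.5,34)→(2,12)  cross = 2.5·12 − 2·34 = -38.0000; (r_i+r_j)·cross = 4.5·-38.0000 = -171.0000
Σcross = 792.0000 → A = |Σcross|/2 = 396.0000 mm²
Σ(r_i+r_j)·cross = 22216.0000 → first moment M = |Σ|/6 = 3702.6667
R_c = M/A = 3702.6667/396.0000 = 9.3502 mm
θ = 103° = 1.797689 rad
V = θ·R_c·A = 1.797689·9.3502·396.0000 = 6656.244 mm³

Volume = 6656.244 mm³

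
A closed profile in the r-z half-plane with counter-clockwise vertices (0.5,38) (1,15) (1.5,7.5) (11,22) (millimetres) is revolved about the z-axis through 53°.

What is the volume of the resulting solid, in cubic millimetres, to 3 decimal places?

Profile (r,z), 4 vertices: (0.5,38) (1,15) (1.5,7.5) (11,22)
edge 0: (0.5,38)→(1,15)  cross = 0.5·15 − 1·38 = -30.5000; (r_i+r_j)·cross = 1.5·-30.5000 = -45.7500
edge 1: (1,15)→(1.5,7.5)  cross = 1·7.5 − 1.5·15 = -15.0000; (r_i+r_j)·cross = 2.5·-15.0000 = -37.5000
edge 2: (1.5,7.5)→(11,22)  cross = 1.5·22 − 11·7.5 = -49.5000; (r_i+r_j)·cross = 12.5·-49.5000 = -618.7500
edge 3: (11,22)→(0.5,38)  cross = 11·38 − 0.5·22 = 407.0000; (r_i+r_j)·cross = 11.5·407.0000 = 4680.5000
Σcross = 312.0000 → A = |Σcross|/2 = 156.0000 mm²
Σ(r_i+r_j)·cross = 3978.5000 → first moment M = |Σ|/6 = 663.0833
R_c = M/A = 663.0833/156.0000 = 4.2505 mm
θ = 53° = 0.925025 rad
V = θ·R_c·A = 0.925025·4.2505·156.0000 = 613.368 mm³

Volume = 613.368 mm³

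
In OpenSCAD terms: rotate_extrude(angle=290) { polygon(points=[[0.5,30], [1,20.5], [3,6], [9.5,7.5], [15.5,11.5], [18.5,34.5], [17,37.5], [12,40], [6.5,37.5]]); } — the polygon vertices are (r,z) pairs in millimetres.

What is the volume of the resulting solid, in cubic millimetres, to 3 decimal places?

Profile (r,z), 9 vertices: (0.5,30) (1,20.5) (3,6) (9.5,7.5) (15.5,11.5) (18.5,34.5) (17,37.5) (12,40) (6.5,37.5)
edge 0: (0.5,30)→(1,20.5)  cross = 0.5·20.5 − 1·30 = -19.7500; (r_i+r_j)·cross = 1.5·-19.7500 = -29.6250
edge 1: (1,20.5)→(3,6)  cross = 1·6 − 3·20.5 = -55.5000; (r_i+r_j)·cross = 4·-55.5000 = -222.0000
edge 2: (3,6)→(9.5,7.5)  cross = 3·7.5 − 9.5·6 = -34.5000; (r_i+r_j)·cross = 12.5·-34.5000 = -431.2500
edge 3: (9.5,7.5)→(15.5,11.5)  cross = 9.5·11.5 − 15.5·7.5 = -7.0000; (r_i+r_j)·cross = 25·-7.0000 = -175.0000
edge 4: (15.5,11.5)→(18.5,34.5)  cross = 15.5·34.5 − 18.5·11.5 = 322.0000; (r_i+r_j)·cross = 34·322.0000 = 10948.0000
edge 5: (18.5,34.5)→(17,37.5)  cross = 18.5·37.5 − 17·34.5 = 107.2500; (r_i+r_j)·cross = 35.5·107.2500 = 3807.3750
edge 6: (17,37.5)→(12,40)  cross = 17·40 − 12·37.5 = 230.0000; (r_i+r_j)·cross = 29·230.0000 = 6670.0000
edge 7: (12,40)→(6.5,37.5)  cross = 12·37.5 − 6.5·40 = 190.0000; (r_i+r_j)·cross = 18.5·190.0000 = 3515.0000
edge 8: (6.5,37.5)→(0.5,30)  cross = 6.5·30 − 0.5·37.5 = 176.2500; (r_i+r_j)·cross = 7·176.2500 = 1233.7500
Σcross = 908.7500 → A = |Σcross|/2 = 454.3750 mm²
Σ(r_i+r_j)·cross = 25316.2500 → first moment M = |Σ|/6 = 4219.3750
R_c = M/A = 4219.3750/454.3750 = 9.2861 mm
θ = 290° = 5.061455 rad
V = θ·R_c·A = 5.061455·9.2861·454.3750 = 21356.176 mm³

Volume = 21356.176 mm³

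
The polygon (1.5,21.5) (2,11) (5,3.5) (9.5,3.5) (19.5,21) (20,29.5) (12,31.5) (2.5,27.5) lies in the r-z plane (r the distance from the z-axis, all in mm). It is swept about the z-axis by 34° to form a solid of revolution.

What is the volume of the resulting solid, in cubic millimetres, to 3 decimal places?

Volume = 2156.719 mm³

Profile (r,z), 8 vertices: (1.5,21.5) (2,11) (5,3.5) (9.5,3.5) (19.5,21) (20,29.5) (12,31.5) (2.5,27.5)
edge 0: (1.5,21.5)→(2,11)  cross = 1.5·11 − 2·21.5 = -26.5000; (r_i+r_j)·cross = 3.5·-26.5000 = -92.7500
edge 1: (2,11)→(5,3.5)  cross = 2·3.5 − 5·11 = -48.0000; (r_i+r_j)·cross = 7·-48.0000 = -336.0000
edge 2: (5,3.5)→(9.5,3.5)  cross = 5·3.5 − 9.5·3.5 = -15.7500; (r_i+r_j)·cross = 14.5·-15.7500 = -228.3750
edge 3: (9.5,3.5)→(19.5,21)  cross = 9.5·21 − 19.5·3.5 = 131.2500; (r_i+r_j)·cross = 29·131.2500 = 3806.2500
edge 4: (19.5,21)→(20,29.5)  cross = 19.5·29.5 − 20·21 = 155.2500; (r_i+r_j)·cross = 39.5·155.2500 = 6132.3750
edge 5: (20,29.5)→(12,31.5)  cross = 20·31.5 − 12·29.5 = 276.0000; (r_i+r_j)·cross = 32·276.0000 = 8832.0000
edge 6: (12,31.5)→(2.5,27.5)  cross = 12·27.5 − 2.5·31.5 = 251.2500; (r_i+r_j)·cross = 14.5·251.2500 = 3643.1250
edge 7: (2.5,27.5)→(1.5,21.5)  cross = 2.5·21.5 − 1.5·27.5 = 12.5000; (r_i+r_j)·cross = 4·12.5000 = 50.0000
Σcross = 736.0000 → A = |Σcross|/2 = 368.0000 mm²
Σ(r_i+r_j)·cross = 21806.6250 → first moment M = |Σ|/6 = 3634.4375
R_c = M/A = 3634.4375/368.0000 = 9.8762 mm
θ = 34° = 0.593412 rad
V = θ·R_c·A = 0.593412·9.8762·368.0000 = 2156.719 mm³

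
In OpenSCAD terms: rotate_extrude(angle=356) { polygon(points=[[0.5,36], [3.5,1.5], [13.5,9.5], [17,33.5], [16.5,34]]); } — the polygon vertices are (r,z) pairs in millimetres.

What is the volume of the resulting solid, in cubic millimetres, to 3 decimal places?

Volume = 19927.061 mm³

Profile (r,z), 5 vertices: (0.5,36) (3.5,1.5) (13.5,9.5) (17,33.5) (16.5,34)
edge 0: (0.5,36)→(3.5,1.5)  cross = 0.5·1.5 − 3.5·36 = -125.2500; (r_i+r_j)·cross = 4·-125.2500 = -501.0000
edge 1: (3.5,1.5)→(13.5,9.5)  cross = 3.5·9.5 − 13.5·1.5 = 13.0000; (r_i+r_j)·cross = 17·13.0000 = 221.0000
edge 2: (13.5,9.5)→(17,33.5)  cross = 13.5·33.5 − 17·9.5 = 290.7500; (r_i+r_j)·cross = 30.5·290.7500 = 8867.8750
edge 3: (17,33.5)→(16.5,34)  cross = 17·34 − 16.5·33.5 = 25.2500; (r_i+r_j)·cross = 33.5·25.2500 = 845.8750
edge 4: (16.5,34)→(0.5,36)  cross = 16.5·36 − 0.5·34 = 577.0000; (r_i+r_j)·cross = 17·577.0000 = 9809.0000
Σcross = 780.7500 → A = |Σcross|/2 = 390.3750 mm²
Σ(r_i+r_j)·cross = 19242.7500 → first moment M = |Σ|/6 = 3207.1250
R_c = M/A = 3207.1250/390.3750 = 8.2155 mm
θ = 356° = 6.213372 rad
V = θ·R_c·A = 6.213372·8.2155·390.3750 = 19927.061 mm³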